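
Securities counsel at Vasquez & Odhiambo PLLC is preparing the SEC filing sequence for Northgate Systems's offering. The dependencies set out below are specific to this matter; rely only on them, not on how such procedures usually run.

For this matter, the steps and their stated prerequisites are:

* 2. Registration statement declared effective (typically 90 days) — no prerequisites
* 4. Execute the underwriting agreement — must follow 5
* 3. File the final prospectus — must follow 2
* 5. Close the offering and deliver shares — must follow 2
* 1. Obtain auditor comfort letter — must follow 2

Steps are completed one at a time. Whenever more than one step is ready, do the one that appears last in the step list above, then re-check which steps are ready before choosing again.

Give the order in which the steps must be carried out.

2 has no prerequisites → 2 first.
1, 5 and 3 are all available; 1 is listed later → 1.
5 and 3 are both available; 5 is listed later → 5.
4 now also ready, so the ready set is {3, 4}; 3 is listed later → 3.
4 is the only step now ready → 4.

2 1 5 3 4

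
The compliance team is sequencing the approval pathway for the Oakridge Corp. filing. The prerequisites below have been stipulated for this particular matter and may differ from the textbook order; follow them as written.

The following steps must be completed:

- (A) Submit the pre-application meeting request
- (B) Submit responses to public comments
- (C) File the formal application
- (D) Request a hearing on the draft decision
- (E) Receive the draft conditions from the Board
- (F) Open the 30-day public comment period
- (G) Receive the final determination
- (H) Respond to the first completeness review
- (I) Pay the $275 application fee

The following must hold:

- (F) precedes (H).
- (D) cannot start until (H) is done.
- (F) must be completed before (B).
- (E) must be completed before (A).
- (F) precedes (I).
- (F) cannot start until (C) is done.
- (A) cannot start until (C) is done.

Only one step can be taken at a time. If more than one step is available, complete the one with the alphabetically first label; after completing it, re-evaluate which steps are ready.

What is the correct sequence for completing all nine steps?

(C), (E) and (G) have no prerequisites; (C) has the earlier label, so (C) is first.
Now (E), (F) and (G) have their prerequisites met. (E) has the earlier label, so (E) next.
Ready: (A), (F) and (G). (A) has the earlier label → (A).
(F) and (G) are both available; (F) has the earlier label → (F).
(B), (G), (H) and (I) are all available; (B) has the earlier label → (B).
Now (G), (H) and (I) have their prerequisites met. (G) has the earlier label, so (G) next.
(H) and (I) are both available; (H) has the earlier label → (H).
(D) now also ready, so the ready set is {(D), (I)}; (D) has the earlier label → (D).
(I) needed (F), now all done → (I).

(C) (E) (A) (F) (B) (G) (H) (D) (I)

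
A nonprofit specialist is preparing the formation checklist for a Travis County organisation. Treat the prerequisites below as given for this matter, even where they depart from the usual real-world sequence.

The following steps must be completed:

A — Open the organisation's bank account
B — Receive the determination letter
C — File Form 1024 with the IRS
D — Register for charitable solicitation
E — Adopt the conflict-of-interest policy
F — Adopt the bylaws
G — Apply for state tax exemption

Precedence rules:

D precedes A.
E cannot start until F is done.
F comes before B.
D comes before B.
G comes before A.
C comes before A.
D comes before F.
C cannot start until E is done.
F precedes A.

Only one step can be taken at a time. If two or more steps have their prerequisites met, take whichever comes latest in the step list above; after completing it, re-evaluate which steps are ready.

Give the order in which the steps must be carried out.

G → D → F → E → C → B → A

Nothing is required for G and D. G is listed later → G first.
Next only D has its prerequisites met → D.
F is the only step now ready → F.
Now E and B have their prerequisites met. E is listed later, so E next.
C and B are both available; C is listed later → C.
B and A are both available; B is listed later → B.
That leaves A as the only ready step → A.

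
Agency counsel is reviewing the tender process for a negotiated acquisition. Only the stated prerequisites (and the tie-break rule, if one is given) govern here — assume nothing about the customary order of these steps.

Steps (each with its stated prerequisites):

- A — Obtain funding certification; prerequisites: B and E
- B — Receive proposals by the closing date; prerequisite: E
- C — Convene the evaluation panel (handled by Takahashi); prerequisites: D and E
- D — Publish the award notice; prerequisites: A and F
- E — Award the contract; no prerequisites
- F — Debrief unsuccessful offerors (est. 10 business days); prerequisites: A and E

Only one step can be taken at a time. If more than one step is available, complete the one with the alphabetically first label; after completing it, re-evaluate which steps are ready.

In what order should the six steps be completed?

E, B, A, F, D, C

Only E has no prerequisites, so it is first.
That leaves B as the only ready step → B.
A needed B and E, now all done → A.
F needed A and E, now all done → F.
D needed A and F, now all done → D.
That leaves C as the only ready step → C.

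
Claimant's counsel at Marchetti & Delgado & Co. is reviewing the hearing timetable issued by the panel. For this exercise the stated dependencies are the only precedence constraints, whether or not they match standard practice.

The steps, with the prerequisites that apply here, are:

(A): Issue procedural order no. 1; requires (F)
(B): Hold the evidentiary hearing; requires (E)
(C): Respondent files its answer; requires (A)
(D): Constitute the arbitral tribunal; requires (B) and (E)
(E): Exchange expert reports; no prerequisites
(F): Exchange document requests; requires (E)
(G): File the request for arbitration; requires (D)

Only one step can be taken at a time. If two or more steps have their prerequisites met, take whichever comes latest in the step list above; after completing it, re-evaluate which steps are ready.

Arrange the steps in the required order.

(E) is the only step with nothing outstanding, so it goes first.
(F) and (B) are both available; (F) is listed later → (F).
(B) and (A) are both available; (B) is listed later → (B).
(D) and (A) are both available; (D) is listed later → (D).
(G) now also ready, so the ready set is {(G), (A)}; (G) is listed later → (G).
That leaves (A) as the only ready step → (A).
Next only (C) has its prerequisites met → (C).

(E), (F), (B), (D), (G), (A), (C)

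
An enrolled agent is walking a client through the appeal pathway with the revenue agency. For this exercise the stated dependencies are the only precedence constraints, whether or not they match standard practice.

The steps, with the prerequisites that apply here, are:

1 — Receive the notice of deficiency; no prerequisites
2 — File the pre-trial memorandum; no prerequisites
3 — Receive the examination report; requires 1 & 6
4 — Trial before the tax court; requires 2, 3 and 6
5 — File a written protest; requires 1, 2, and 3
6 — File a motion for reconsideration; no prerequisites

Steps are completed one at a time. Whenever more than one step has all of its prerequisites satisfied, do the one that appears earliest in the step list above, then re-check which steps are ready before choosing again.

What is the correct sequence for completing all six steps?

1, 2 and 6 have no prerequisites; 1 is listed earlier, so 1 is first.
2 and 6 are both available; 2 is listed earlier → 2.
6 is the only step now ready → 6.
3 needed 1 and 6, now all done → 3.
4 and 5 are both available; 4 is listed earlier → 4.
That leaves 5 as the only ready step → 5.

1 2 6 3 4 5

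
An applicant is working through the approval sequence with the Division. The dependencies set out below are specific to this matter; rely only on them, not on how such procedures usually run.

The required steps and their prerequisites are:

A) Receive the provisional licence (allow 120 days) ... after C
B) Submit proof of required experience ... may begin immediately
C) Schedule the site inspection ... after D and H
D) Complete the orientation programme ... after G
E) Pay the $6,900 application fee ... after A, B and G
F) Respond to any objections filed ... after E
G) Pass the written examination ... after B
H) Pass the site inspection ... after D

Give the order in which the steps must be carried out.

B has no prerequisites → B first.
G needed B, now all done → G.
D needed G, now all done → D.
H needed D, now all done → H.
C is the only step now ready → C.
Next only A has its prerequisites met → A.
That leaves E as the only ready step → E.
That leaves F as the only ready step → F.

B, G, D, H, C, A, E, F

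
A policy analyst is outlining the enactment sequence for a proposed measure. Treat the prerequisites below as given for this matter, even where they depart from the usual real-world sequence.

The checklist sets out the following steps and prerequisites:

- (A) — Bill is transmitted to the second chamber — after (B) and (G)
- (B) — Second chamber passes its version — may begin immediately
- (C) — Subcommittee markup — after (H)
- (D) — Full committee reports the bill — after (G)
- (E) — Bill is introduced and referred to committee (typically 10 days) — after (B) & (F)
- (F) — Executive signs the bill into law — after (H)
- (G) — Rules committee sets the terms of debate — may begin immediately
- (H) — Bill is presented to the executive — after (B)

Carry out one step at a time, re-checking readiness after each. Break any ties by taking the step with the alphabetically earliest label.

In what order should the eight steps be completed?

Nothing is required for (B) and (G). (B) has the earlier label → (B) first.
(H) now also ready, so the ready set is {(G), (H)}; (G) has the earlier label → (G).
Ready: (A), (D) and (H). (A) has the earlier label → (A).
Now (D) and (H) have their prerequisites met. (D) has the earlier label, so (D) next.
That leaves (H) as the only ready step → (H).
Ready: (C) and (F). (C) has the earlier label → (C).
That leaves (F) as the only ready step → (F).
Next only (E) has its prerequisites met → (E).

(B) → (G) → (A) → (D) → (H) → (C) → (F) → (E)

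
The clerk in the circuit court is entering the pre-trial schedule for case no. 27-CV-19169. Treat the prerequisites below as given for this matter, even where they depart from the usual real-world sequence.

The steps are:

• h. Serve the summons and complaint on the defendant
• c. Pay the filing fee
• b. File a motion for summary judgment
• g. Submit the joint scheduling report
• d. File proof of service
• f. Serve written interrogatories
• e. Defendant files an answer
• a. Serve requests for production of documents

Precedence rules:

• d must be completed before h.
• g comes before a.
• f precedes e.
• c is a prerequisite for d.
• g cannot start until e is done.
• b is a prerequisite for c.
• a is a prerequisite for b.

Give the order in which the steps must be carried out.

f has no prerequisites → f first.
e needed f, now all done → e.
Next only g has its prerequisites met → g.
a is the only step now ready → a.
b is the only step now ready → b.
Next only c has its prerequisites met → c.
That leaves d as the only ready step → d.
h needed d, now all done → h.

f, e, g, a, b, c, d, h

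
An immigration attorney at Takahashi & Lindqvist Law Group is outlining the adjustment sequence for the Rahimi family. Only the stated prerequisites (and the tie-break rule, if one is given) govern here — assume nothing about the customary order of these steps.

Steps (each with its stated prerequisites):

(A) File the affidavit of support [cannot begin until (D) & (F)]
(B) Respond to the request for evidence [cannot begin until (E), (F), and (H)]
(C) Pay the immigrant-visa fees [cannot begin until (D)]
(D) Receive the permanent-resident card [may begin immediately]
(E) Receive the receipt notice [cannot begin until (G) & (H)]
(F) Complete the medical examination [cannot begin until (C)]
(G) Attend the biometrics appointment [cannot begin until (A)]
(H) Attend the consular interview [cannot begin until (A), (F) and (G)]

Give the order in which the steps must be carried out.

(D) → (C) → (F) → (A) → (G) → (H) → (E) → (B)

(D) is the only step with nothing outstanding, so it goes first.
That leaves (C) as the only ready step → (C).
(F) needed (C), now all done → (F).
That leaves (A) as the only ready step → (A).
(G) needed (A), now all done → (G).
Next only (H) has its prerequisites met → (H).
Next only (E) has its prerequisites met → (E).
(B) needed (E), (F) and (H), now all done → (B).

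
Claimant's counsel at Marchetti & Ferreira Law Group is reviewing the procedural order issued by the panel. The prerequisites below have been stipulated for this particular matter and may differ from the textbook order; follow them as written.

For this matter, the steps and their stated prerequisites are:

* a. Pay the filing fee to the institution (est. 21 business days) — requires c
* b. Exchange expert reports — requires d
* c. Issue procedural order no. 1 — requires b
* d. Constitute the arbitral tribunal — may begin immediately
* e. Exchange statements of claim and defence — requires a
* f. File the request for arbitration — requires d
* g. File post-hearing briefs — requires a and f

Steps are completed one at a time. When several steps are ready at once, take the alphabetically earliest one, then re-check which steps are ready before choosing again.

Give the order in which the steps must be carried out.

d, b, c, a, e, f, g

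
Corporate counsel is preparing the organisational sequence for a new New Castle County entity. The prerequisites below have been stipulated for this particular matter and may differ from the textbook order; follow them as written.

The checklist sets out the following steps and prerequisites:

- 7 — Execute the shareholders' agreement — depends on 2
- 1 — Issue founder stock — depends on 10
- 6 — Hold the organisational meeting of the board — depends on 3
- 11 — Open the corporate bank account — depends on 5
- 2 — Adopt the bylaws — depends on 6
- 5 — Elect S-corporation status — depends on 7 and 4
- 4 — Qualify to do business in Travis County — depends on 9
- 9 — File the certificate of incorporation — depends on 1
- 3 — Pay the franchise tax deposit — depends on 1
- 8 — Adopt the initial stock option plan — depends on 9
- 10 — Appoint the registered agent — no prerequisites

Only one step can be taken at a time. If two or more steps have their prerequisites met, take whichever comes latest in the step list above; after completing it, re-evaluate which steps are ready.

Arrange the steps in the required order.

10, 1, 3, 9, 8, 4, 6, 2, 7, 5, 11

Only 10 has no prerequisites, so it is first.
1 needed 10, now all done → 1.
3 and 9 are both available; 3 is listed later → 3.
6 now also ready, so the ready set is {9, 6}; 9 is listed later → 9.
Now 8, 4 and 6 have their prerequisites met. 8 is listed later, so 8 next.
Ready: 4 and 6. 4 is listed later → 4.
6 needed 3, now all done → 6.
2 needed 6, now all done → 2.
That leaves 7 as the only ready step → 7.
5 needed 4 and 7, now all done → 5.
That leaves 11 as the only ready step → 11.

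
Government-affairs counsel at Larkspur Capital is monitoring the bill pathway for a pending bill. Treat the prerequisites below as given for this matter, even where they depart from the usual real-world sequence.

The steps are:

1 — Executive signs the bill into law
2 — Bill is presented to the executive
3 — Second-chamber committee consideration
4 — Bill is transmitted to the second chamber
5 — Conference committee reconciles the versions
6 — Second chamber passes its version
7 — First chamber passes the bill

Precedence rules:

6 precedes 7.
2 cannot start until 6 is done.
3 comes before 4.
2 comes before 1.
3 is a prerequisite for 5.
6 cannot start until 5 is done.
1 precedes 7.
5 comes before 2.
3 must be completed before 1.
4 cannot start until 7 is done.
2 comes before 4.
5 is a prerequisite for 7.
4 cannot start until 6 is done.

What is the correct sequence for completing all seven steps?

3 has no prerequisites → 3 first.
5 needed 3, now all done → 5.
That leaves 6 as the only ready step → 6.
Next only 2 has its prerequisites met → 2.
1 needed 2 and 3, now all done → 1.
Next only 7 has its prerequisites met → 7.
4 needed 2, 3, 6 and 7, now all done → 4.

3, 5, 6, 2, 1, 7, 4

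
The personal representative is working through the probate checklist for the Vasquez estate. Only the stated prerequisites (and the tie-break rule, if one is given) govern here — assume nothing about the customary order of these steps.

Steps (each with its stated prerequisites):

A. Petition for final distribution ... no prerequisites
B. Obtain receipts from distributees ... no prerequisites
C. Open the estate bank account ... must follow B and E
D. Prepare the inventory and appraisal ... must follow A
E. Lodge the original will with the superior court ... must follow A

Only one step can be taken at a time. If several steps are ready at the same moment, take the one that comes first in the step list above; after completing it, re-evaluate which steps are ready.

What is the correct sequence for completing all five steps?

A and B have no prerequisites; A is listed earlier, so A is first.
Now B, D and E have their prerequisites met. B is listed earlier, so B next.
Ready: D and E. D is listed earlier → D.
E is the only step now ready → E.
C needed B and E, now all done → C.

A B D E C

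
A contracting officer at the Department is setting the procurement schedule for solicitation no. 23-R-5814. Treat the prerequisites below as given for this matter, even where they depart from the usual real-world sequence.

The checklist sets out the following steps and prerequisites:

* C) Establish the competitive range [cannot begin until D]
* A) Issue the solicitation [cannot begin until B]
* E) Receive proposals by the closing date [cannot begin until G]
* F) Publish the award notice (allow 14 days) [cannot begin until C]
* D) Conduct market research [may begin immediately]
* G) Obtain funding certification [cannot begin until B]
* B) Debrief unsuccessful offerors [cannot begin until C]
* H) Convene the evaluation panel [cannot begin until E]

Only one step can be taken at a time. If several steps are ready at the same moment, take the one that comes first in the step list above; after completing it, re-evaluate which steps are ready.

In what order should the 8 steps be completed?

D → C → F → B → A → G → E → H

Only D has no prerequisites, so it is first.
C needed D, now all done → C.
Ready: F and B. F is listed earlier → F.
Next only B has its prerequisites met → B.
Now A and G have their prerequisites met. A is listed earlier, so A next.
G needed B, now all done → G.
Next only E has its prerequisites met → E.
H is the only step now ready → H.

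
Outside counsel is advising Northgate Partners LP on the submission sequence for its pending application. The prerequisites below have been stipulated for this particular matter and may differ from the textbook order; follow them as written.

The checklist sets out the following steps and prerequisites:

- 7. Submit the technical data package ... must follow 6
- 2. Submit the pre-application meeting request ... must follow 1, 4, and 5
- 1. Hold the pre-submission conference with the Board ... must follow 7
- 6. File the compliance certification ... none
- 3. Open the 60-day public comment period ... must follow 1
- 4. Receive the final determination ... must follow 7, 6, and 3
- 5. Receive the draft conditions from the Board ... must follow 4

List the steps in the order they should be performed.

6, 7, 1, 3, 4, 5, 2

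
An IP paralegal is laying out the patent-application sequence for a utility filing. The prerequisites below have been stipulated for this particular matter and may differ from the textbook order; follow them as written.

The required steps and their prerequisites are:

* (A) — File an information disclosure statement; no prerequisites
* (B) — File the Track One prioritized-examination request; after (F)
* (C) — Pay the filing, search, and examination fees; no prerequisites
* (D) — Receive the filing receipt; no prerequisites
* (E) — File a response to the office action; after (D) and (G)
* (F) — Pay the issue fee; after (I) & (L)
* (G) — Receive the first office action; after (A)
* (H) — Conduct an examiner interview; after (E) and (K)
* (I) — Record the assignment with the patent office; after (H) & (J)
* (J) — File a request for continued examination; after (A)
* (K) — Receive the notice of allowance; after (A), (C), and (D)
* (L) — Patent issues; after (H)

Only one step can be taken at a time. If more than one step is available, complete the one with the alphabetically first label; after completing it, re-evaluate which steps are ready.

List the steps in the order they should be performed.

(A) (C) (D) (G) (E) (J) (K) (H) (I) (L) (F) (B)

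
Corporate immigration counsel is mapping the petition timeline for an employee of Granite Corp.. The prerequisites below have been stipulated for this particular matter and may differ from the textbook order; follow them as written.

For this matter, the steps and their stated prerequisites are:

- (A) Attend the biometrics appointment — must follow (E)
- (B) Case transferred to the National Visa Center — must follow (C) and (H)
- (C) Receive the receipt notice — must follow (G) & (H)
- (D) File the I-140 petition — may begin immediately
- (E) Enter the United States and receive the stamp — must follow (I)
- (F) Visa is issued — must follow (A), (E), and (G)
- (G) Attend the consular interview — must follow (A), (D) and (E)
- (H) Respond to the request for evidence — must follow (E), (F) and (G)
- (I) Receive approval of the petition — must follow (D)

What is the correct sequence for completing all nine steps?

Only (D) has no prerequisites, so it is first.
That leaves (I) as the only ready step → (I).
(E) is the only step now ready → (E).
Next only (A) has its prerequisites met → (A).
(G) is the only step now ready → (G).
Next only (F) has its prerequisites met → (F).
(H) needed (E), (F) and (G), now all done → (H).
(C) is the only step now ready → (C).
That leaves (B) as the only ready step → (B).

(D) → (I) → (E) → (A) → (G) → (F) → (H) → (C) → (B)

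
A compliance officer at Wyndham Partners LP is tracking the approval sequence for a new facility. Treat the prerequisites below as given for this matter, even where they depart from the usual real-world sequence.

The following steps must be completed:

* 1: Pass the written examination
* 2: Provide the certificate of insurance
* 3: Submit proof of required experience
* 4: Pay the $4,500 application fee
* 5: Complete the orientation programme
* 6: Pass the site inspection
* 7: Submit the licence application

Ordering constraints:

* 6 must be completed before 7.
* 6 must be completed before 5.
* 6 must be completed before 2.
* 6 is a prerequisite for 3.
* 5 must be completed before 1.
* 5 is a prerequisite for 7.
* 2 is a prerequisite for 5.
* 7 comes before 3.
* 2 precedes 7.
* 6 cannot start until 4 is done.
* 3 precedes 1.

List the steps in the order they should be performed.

4 6 2 5 7 3 1

4 is the only step with nothing outstanding, so it goes first.
That leaves 6 as the only ready step → 6.
2 needed 6, now all done → 2.
That leaves 5 as the only ready step → 5.
7 needed 2, 5 and 6, now all done → 7.
3 needed 6 and 7, now all done → 3.
1 needed 3 and 5, now all done → 1.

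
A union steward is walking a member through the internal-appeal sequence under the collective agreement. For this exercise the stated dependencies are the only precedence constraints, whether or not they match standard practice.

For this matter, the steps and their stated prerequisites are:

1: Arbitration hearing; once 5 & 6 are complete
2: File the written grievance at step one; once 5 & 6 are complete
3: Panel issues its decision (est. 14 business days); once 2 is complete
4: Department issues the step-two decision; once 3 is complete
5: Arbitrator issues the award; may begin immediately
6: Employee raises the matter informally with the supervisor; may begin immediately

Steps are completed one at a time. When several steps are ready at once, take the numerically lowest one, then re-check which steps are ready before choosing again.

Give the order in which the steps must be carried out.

5 → 6 → 1 → 2 → 3 → 4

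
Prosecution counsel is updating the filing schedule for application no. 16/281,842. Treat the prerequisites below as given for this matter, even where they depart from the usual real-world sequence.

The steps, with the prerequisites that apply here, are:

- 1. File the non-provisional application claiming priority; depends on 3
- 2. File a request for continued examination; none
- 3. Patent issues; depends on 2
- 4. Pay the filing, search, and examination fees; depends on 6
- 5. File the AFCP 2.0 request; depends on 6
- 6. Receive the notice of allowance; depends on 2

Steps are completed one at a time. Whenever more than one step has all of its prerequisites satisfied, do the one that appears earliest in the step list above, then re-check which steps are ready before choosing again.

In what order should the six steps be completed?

2 → 3 → 1 → 6 → 4 → 5

2 is the only step with nothing outstanding, so it goes first.
Ready: 3 and 6. 3 is listed earlier → 3.
1 and 6 are both available; 1 is listed earlier → 1.
6 needed 2, now all done → 6.
Ready: 4 and 5. 4 is listed earlier → 4.
That leaves 5 as the only ready step → 5.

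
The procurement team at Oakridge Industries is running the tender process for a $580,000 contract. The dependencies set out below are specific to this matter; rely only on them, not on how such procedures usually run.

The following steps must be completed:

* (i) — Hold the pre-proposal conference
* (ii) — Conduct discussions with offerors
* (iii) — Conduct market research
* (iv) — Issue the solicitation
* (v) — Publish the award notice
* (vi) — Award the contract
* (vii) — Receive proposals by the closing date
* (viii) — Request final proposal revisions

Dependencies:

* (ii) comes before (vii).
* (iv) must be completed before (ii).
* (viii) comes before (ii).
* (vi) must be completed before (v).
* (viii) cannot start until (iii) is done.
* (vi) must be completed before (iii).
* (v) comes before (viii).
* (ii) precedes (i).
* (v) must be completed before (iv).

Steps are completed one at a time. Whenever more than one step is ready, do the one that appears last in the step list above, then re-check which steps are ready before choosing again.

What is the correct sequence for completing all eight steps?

(vi), (v), (iv), (iii), (viii), (ii), (vii), (i)

(vi) is the only step with nothing outstanding, so it goes first.
Ready: (v) and (iii). (v) is listed later → (v).
(iv) now also ready, so the ready set is {(iv), (iii)}; (iv) is listed later → (iv).
(iii) is the only step now ready → (iii).
(viii) is the only step now ready → (viii).
(ii) is the only step now ready → (ii).
(vii) and (i) are both available; (vii) is listed later → (vii).
(i) is the only step now ready → (i).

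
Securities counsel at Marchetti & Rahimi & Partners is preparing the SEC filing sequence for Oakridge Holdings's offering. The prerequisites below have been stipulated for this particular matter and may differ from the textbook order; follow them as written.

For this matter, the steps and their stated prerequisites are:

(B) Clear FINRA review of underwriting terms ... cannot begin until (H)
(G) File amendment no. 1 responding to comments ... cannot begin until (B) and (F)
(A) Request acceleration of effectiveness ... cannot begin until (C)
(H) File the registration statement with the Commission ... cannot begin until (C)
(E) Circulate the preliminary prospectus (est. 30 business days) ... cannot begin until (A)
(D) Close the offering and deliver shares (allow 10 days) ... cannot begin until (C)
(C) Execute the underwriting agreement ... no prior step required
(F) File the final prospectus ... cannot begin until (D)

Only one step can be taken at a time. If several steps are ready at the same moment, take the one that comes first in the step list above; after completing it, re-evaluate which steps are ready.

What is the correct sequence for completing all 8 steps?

(C), (A), (H), (B), (E), (D), (F), (G)

(C) has no prerequisites → (C) first.
(A), (H) and (D) are all available; (A) is listed earlier → (A).
(E) now also ready, so the ready set is {(H), (E), (D)}; (H) is listed earlier → (H).
Now (B), (E) and (D) have their prerequisites met. (B) is listed earlier, so (B) next.
Ready: (E) and (D). (E) is listed earlier → (E).
(D) needed (C), now all done → (D).
(F) is the only step now ready → (F).
That leaves (G) as the only ready step → (G).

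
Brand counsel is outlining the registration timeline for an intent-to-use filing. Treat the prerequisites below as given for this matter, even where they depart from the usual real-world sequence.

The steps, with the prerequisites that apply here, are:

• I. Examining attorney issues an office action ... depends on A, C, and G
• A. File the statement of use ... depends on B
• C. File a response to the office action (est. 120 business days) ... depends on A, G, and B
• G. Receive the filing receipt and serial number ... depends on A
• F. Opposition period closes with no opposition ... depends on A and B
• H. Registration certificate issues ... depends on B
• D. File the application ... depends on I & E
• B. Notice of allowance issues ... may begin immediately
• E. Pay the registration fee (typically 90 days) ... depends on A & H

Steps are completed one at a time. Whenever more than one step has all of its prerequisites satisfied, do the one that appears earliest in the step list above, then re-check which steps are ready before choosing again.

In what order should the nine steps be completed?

B, A, G, C, I, F, H, E, D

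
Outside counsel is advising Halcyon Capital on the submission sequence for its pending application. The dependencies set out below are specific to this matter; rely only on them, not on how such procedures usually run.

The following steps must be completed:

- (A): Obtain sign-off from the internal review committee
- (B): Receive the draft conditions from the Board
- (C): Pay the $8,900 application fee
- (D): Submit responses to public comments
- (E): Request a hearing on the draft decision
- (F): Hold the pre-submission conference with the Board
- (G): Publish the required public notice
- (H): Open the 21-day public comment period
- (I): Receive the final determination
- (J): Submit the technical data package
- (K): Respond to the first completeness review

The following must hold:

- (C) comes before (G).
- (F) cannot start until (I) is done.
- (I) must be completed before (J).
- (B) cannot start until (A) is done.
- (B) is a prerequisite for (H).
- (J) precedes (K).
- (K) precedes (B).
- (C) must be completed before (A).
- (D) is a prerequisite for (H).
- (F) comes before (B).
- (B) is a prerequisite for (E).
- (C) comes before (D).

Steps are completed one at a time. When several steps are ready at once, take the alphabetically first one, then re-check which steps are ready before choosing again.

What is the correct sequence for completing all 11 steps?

(C) → (A) → (D) → (G) → (I) → (F) → (J) → (K) → (B) → (E) → (H)

Nothing is required for (C) and (I). (C) has the earlier label → (C) first.
(A), (D), (G) and (I) are all available; (A) has the earlier label → (A).
Ready: (D), (G) and (I). (D) has the earlier label → (D).
Now (G) and (I) have their prerequisites met. (G) has the earlier label, so (G) next.
(I) is the only step now ready → (I).
Ready: (F) and (J). (F) has the earlier label → (F).
(J) needed (I), now all done → (J).
That leaves (K) as the only ready step → (K).
Next only (B) has its prerequisites met → (B).
Now (E) and (H) have their prerequisites met. (E) has the earlier label, so (E) next.
Next only (H) has its prerequisites met → (H).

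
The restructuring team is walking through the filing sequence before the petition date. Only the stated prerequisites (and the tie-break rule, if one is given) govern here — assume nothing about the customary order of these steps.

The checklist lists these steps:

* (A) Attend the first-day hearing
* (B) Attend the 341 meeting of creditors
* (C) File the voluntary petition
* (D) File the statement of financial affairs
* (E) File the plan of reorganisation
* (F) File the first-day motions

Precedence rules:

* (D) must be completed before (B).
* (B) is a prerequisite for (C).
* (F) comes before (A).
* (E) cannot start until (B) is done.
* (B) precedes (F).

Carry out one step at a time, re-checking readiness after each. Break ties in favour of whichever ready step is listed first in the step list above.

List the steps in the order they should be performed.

(D), (B), (C), (E), (F), (A)

Only (D) has no prerequisites, so it is first.
(B) needed (D), now all done → (B).
Now (C), (E) and (F) have their prerequisites met. (C) is listed earlier, so (C) next.
Ready: (E) and (F). (E) is listed earlier → (E).
(F) is the only step now ready → (F).
(A) needed (F), now all done → (A).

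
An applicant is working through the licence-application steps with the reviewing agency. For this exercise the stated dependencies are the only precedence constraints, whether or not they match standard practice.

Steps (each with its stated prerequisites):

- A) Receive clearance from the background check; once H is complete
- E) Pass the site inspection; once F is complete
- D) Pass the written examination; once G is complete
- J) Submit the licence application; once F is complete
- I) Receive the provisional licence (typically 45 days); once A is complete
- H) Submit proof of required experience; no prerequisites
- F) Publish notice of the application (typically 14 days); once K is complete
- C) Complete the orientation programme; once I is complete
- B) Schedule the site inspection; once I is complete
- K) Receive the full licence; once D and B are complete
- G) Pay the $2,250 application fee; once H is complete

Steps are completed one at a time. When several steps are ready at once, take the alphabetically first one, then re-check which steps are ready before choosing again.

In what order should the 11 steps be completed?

H A G D I B C K F E J

H has no prerequisites → H first.
Now A and G have their prerequisites met. A has the earlier label, so A next.
Ready: G and I. G has the earlier label → G.
Ready: D and I. D has the earlier label → D.
That leaves I as the only ready step → I.
B and C are both available; B has the earlier label → B.
K now also ready, so the ready set is {C, K}; C has the earlier label → C.
K needed B and D, now all done → K.
F needed K, now all done → F.
Now E and J have their prerequisites met. E has the earlier label, so E next.
J needed F, now all done → J.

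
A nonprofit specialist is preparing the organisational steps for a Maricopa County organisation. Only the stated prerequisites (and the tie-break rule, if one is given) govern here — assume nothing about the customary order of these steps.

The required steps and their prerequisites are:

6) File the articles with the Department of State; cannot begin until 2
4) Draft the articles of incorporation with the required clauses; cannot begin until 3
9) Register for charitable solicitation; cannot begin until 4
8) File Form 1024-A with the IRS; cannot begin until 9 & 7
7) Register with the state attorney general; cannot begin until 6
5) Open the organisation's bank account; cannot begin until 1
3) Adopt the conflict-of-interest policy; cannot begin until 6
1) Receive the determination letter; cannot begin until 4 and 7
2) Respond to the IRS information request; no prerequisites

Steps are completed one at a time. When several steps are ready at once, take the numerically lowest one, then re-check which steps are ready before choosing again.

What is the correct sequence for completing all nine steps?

Only 2 has no prerequisites, so it is first.
6 needed 2, now all done → 6.
Now 3 and 7 have their prerequisites met. 3 has the earlier label, so 3 next.
Ready: 4 and 7. 4 has the earlier label → 4.
9 now also ready, so the ready set is {7, 9}; 7 has the earlier label → 7.
1 and 9 are both available; 1 has the earlier label → 1.
Ready: 5 and 9. 5 has the earlier label → 5.
9 is the only step now ready → 9.
8 needed 7 and 9, now all done → 8.

2 6 3 4 7 1 5 9 8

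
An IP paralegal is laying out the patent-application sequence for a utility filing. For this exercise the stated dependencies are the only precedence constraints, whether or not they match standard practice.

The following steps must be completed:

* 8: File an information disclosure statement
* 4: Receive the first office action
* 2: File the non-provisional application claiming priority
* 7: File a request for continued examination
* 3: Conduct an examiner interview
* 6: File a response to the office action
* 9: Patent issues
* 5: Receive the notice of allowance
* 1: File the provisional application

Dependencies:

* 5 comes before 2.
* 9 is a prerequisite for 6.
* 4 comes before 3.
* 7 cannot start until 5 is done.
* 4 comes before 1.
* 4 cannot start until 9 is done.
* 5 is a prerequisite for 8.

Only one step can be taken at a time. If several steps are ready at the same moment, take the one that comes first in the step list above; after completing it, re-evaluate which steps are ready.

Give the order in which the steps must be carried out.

9 4 3 6 5 8 2 7 1

Nothing is required for 9 and 5. 9 is listed earlier → 9 first.
Ready: 4, 6 and 5. 4 is listed earlier → 4.
Ready: 3, 6, 5 and 1. 3 is listed earlier → 3.
6, 5 and 1 are all available; 6 is listed earlier → 6.
Now 5 and 1 have their prerequisites met. 5 is listed earlier, so 5 next.
Now 8, 2, 7 and 1 have their prerequisites met. 8 is listed earlier, so 8 next.
Now 2, 7 and 1 have their prerequisites met. 2 is listed earlier, so 2 next.
Now 7 and 1 have their prerequisites met. 7 is listed earlier, so 7 next.
That leaves 1 as the only ready step → 1.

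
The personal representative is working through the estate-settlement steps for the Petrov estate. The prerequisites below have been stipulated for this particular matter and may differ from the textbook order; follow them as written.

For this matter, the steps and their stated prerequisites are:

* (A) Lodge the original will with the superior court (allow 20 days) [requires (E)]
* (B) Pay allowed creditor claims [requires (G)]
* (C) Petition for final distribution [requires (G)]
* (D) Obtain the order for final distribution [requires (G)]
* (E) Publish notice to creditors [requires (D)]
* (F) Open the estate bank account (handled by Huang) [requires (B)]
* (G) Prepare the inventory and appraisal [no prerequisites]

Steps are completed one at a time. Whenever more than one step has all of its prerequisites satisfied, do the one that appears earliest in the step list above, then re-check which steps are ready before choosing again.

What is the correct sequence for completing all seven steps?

(G), (B), (C), (D), (E), (A), (F)

(G) is the only step with nothing outstanding, so it goes first.
Ready: (B), (C) and (D). (B) is listed earlier → (B).
Now (C), (D) and (F) have their prerequisites met. (C) is listed earlier, so (C) next.
Now (D) and (F) have their prerequisites met. (D) is listed earlier, so (D) next.
(E) now also ready, so the ready set is {(E), (F)}; (E) is listed earlier → (E).
(A) now also ready, so the ready set is {(A), (F)}; (A) is listed earlier → (A).
(F) is the only step now ready → (F).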